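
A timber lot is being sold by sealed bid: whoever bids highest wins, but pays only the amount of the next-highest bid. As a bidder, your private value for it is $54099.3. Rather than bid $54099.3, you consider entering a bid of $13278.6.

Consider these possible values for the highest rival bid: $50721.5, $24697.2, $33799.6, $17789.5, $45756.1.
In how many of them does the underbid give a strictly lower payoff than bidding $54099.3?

5

The deviation hurts exactly when the highest competing bid lies strictly between $13278.6 and $54099.3 — underbidding then forfeits a profitable win.
$50721.5: inside the interval → strictly worse (loss $3377.8).
$24697.2: inside the interval → strictly worse (loss $29402.1).
$33799.6: inside the interval → strictly worse (loss $20299.7).
$17789.5: inside the interval → strictly worse (loss $36309.8).
$45756.1: inside the interval → strictly worse (loss $8343.2).
Count: 5.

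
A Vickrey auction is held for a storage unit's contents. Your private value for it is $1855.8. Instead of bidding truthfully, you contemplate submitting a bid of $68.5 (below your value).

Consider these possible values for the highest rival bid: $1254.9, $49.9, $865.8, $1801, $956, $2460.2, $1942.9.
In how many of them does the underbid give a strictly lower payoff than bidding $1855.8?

The deviation hurts exactly when the highest competing bid lies strictly between $68.5 and $1855.8 — underbidding then forfeits a profitable win.
$1254.9: inside the interval → strictly worse (loss $600.9).
$49.9: below both → same outcome either way.
$865.8: inside the interval → strictly worse (loss $990).
$1801: inside the interval → strictly worse (loss $54.8).
$956: inside the interval → strictly worse (loss $899.8).
$2460.2: above both → same outcome either way.
$1942.9: above both → same outcome either way.
Count: 4.

4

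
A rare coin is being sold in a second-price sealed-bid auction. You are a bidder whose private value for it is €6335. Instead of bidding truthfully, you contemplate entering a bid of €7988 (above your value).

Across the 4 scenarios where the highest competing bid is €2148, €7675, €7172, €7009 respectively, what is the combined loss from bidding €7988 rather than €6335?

€2851

The deviation costs you only when the competing bid falls strictly between €6335 and €7988; elsewhere both bids give the same outcome.
€2148: outcomes coincide → loss €0.
€7675: truthful payoff €0, deviation payoff −€1340 → loss €1340.
€7172: truthful payoff €0, deviation payoff −€837 → loss €837.
€7009: truthful payoff €0, deviation payoff −€674 → loss €674.
Total loss = €1340 + €837 + €674 = €2851.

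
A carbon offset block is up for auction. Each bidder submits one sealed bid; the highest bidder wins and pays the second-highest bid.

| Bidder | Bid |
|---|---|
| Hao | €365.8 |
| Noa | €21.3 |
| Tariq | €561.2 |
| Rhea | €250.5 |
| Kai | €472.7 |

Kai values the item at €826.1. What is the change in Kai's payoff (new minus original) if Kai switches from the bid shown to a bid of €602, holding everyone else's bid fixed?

€264.9

The highest bid among the other bidders is €561.2; Kai's bid doesn't change that.
Original bid €472.7: Kai is not highest (top rival bid is €561.2); payoff €0.
Alternative bid €602: Kai is highest, pays the top rival bid €561.2; payoff €826.1 − €561.2 = €264.9.
Change in payoff = €264.9 − (€0) = €264.9.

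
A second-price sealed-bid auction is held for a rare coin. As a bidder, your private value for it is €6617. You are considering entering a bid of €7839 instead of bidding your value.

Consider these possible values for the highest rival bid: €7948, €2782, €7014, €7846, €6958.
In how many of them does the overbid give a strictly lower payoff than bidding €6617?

2

The deviation hurts exactly when the highest competing bid lies strictly between €6617 and €7839 — overbidding then wins at a price above your value.
€7948: above both → same outcome either way.
€2782: below both → same outcome either way.
€7014: inside the interval → strictly worse (loss €397).
€7846: above both → same outcome either way.
€6958: inside the interval → strictly worse (loss €341).
Count: 2.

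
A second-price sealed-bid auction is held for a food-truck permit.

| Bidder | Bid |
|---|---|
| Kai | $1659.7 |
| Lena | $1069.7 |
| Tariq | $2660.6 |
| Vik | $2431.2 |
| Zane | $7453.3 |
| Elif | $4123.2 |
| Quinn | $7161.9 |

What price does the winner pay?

$7161.9

Highest bid: Zane at $7453.3, so Zane wins.
Second-highest bid: Quinn at $7161.9 — that is the price the winner pays.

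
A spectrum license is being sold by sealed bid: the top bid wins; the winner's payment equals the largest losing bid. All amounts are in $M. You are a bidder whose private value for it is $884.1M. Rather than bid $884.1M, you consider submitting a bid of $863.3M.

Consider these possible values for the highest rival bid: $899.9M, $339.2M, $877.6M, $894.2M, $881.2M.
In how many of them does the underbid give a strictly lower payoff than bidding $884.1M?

The deviation hurts exactly when the highest competing bid lies strictly between $863.3M and $884.1M — underbidding then forfeits a profitable win.
$899.9M: above both → same outcome either way.
$339.2M: below both → same outcome either way.
$877.6M: inside the interval → strictly worse (loss $6.5M).
$894.2M: above both → same outcome either way.
$881.2M: inside the interval → strictly worse (loss $2.9M).
Count: 2.

2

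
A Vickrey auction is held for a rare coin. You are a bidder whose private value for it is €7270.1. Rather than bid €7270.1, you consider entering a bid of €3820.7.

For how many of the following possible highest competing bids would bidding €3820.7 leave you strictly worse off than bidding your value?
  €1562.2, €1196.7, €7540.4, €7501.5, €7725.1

The deviation hurts exactly when the highest competing bid lies strictly between €3820.7 and €7270.1 — underbidding then forfeits a profitable win.
€1562.2: below both → same outcome either way.
€1196.7: below both → same outcome either way.
€7540.4: above both → same outcome either way.
€7501.5: above both → same outcome either way.
€7725.1: above both → same outcome either way.
Count: 0.

0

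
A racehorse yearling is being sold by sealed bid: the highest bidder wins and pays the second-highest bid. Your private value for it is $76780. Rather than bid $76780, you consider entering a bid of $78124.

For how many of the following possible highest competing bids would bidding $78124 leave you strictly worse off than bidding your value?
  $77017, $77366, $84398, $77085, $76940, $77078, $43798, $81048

5

The deviation hurts exactly when the highest competing bid lies strictly between $76780 and $78124 — overbidding then wins at a price above your value.
$77017: inside the interval → strictly worse (loss $237).
$77366: inside the interval → strictly worse (loss $586).
$84398: above both → same outcome either way.
$77085: inside the interval → strictly worse (loss $305).
$76940: inside the interval → strictly worse (loss $160).
$77078: inside the interval → strictly worse (loss $298).
$43798: below both → same outcome either way.
$81048: above both → same outcome either way.
Count: 5.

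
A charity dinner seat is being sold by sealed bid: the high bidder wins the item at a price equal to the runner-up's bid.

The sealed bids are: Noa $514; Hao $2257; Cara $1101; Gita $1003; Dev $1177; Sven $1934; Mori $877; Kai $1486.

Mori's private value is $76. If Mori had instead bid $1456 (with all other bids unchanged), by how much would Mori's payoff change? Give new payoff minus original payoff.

The highest bid among the other bidders is $2257; Mori's bid doesn't change that.
Original bid $877: Mori is not highest (top rival bid is $2257); payoff $0.
Alternative bid $1456: Mori is not highest (top rival bid is $2257); payoff $0.
Change in payoff = $0 − ($0) = $0.

$0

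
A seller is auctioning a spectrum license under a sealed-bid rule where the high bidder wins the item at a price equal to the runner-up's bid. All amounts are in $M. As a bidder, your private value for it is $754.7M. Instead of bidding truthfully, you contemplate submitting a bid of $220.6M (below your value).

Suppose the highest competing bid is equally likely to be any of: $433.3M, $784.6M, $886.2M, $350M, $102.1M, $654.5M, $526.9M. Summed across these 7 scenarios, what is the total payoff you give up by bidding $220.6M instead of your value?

$1054.1M

The deviation costs you only when the competing bid falls strictly between $220.6M and $754.7M; elsewhere both bids give the same outcome.
$433.3M: truthful payoff $321.4M, deviation payoff $0M → loss $321.4M.
$784.6M: outcomes coincide → loss $0M.
$886.2M: outcomes coincide → loss $0M.
$350M: truthful payoff $404.7M, deviation payoff $0M → loss $404.7M.
$102.1M: outcomes coincide → loss $0M.
$654.5M: truthful payoff $100.2M, deviation payoff $0M → loss $100.2M.
$526.9M: truthful payoff $227.8M, deviation payoff $0M → loss $227.8M.
Total loss = $321.4M + $404.7M + $100.2M + $227.8M = $1054.1M.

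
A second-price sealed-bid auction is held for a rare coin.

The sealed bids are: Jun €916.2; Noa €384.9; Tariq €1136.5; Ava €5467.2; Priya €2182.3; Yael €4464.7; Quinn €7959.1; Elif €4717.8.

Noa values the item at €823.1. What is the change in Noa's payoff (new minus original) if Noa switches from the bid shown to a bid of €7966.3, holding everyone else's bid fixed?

−€7136

The highest bid among the other bidders is €7959.1; Noa's bid doesn't change that.
Original bid €384.9: Noa is not highest (top rival bid is €7959.1); payoff €0.
Alternative bid €7966.3: Noa is highest, pays the top rival bid €7959.1; payoff €823.1 − €7959.1 = −€7136.
Change in payoff = −€7136 − (€0) = −€7136.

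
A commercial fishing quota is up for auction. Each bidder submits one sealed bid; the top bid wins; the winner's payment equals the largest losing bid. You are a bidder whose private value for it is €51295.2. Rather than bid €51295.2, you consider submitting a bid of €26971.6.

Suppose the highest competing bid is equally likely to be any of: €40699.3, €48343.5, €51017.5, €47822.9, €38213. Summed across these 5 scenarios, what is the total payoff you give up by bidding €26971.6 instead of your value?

€30379.8

The deviation costs you only when the competing bid falls strictly between €26971.6 and €51295.2; elsewhere both bids give the same outcome.
€40699.3: truthful payoff €10595.9, deviation payoff €0 → loss €10595.9.
€48343.5: truthful payoff €2951.7, deviation payoff €0 → loss €2951.7.
€51017.5: truthful payoff €277.7, deviation payoff €0 → loss €277.7.
€47822.9: truthful payoff €3472.3, deviation payoff €0 → loss €3472.3.
€38213: truthful payoff €13082.2, deviation payoff €0 → loss €13082.2.
Total loss = €10595.9 + €2951.7 + €277.7 + €3472.3 + €13082.2 = €30379.8.
Because the price is fixed by the runner-up's bid, deviating from your value can only change a good outcome into a bad one — never the reverse.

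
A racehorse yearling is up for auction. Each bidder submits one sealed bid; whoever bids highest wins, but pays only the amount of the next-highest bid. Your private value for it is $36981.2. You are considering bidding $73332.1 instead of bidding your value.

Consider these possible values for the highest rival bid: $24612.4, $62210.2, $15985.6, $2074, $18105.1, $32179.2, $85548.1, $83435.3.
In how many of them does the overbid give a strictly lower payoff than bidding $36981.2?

1

The deviation hurts exactly when the highest competing bid lies strictly between $36981.2 and $73332.1 — overbidding then wins at a price above your value.
$24612.4: below both → same outcome either way.
$62210.2: inside the interval → strictly worse (loss $25229).
$15985.6: below both → same outcome either way.
$2074: below both → same outcome either way.
$18105.1: below both → same outcome either way.
$32179.2: below both → same outcome either way.
$85548.1: above both → same outcome either way.
$83435.3: above both → same outcome either way.
Count: 1.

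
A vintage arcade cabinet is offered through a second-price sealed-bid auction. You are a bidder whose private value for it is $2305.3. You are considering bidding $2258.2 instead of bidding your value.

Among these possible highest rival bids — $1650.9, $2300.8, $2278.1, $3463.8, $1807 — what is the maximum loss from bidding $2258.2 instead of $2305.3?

$27.2

$1650.9: same outcome either way → loss $0.
$2300.8: truthful gives $4.5, deviation gives $0 → loss $4.5.
$2278.1: truthful gives $27.2, deviation gives $0 → loss $27.2.
$3463.8: same outcome either way → loss $0.
$1807: same outcome either way → loss $0.
Maximum loss: $27.2.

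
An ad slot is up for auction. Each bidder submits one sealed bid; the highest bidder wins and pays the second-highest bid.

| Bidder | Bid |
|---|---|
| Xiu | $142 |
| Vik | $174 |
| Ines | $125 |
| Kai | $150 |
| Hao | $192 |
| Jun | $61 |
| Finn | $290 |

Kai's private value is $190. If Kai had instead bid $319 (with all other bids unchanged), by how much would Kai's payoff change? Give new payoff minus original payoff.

−$100

The highest bid among the other bidders is $290; Kai's bid doesn't change that.
Original bid $150: Kai is not highest (top rival bid is $290); payoff $0.
Alternative bid $319: Kai is highest, pays the top rival bid $290; payoff $190 − $290 = −$100.
Change in payoff = −$100 − ($0) = −$100.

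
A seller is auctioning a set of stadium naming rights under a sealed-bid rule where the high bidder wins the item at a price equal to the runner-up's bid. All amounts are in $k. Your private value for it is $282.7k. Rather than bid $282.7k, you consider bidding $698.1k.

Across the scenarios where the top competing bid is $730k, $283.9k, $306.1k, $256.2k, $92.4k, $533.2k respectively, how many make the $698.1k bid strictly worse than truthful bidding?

3

The deviation hurts exactly when the highest competing bid lies strictly between $282.7k and $698.1k — overbidding then wins at a price above your value.
$730k: above both → same outcome either way.
$283.9k: inside the interval → strictly worse (loss $1.2k).
$306.1k: inside the interval → strictly worse (loss $23.4k).
$256.2k: below both → same outcome either way.
$92.4k: below both → same outcome either way.
$533.2k: inside the interval → strictly worse (loss $250.5k).
Count: 3.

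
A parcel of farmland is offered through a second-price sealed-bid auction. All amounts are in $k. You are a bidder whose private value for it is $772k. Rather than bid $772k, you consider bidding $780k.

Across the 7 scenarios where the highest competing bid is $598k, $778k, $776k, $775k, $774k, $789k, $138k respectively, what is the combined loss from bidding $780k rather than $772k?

$15k

The deviation costs you only when the competing bid falls strictly between $772k and $780k; elsewhere both bids give the same outcome.
$598k: outcomes coincide → loss $0k.
$778k: truthful payoff $0k, deviation payoff −$6k → loss $6k.
$776k: truthful payoff $0k, deviation payoff −$4k → loss $4k.
$775k: truthful payoff $0k, deviation payoff −$3k → loss $3k.
$774k: truthful payoff $0k, deviation payoff −$2k → loss $2k.
$789k: outcomes coincide → loss $0k.
$138k: outcomes coincide → loss $0k.
Total loss = $6k + $4k + $3k + $2k = $15k.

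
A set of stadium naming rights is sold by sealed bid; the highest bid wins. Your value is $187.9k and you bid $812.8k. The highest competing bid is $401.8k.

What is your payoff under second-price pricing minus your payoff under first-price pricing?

You have the highest bid, so you win under either rule.
Second-price: pay $401.8k → payoff −$213.9k.
First-price: pay your own bid $812.8k → payoff −$624.9k.
Difference = −$213.9k − (−$624.9k) = $411k.

$411k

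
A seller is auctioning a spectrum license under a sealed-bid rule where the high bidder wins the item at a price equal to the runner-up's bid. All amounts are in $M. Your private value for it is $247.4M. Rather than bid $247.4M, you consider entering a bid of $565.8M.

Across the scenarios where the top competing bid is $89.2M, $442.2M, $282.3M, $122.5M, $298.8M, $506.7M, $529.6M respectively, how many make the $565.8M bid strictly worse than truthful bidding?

5

The deviation hurts exactly when the highest competing bid lies strictly between $247.4M and $565.8M — overbidding then wins at a price above your value.
$89.2M: below both → same outcome either way.
$442.2M: inside the interval → strictly worse (loss $194.8M).
$282.3M: inside the interval → strictly worse (loss $34.9M).
$122.5M: below both → same outcome either way.
$298.8M: inside the interval → strictly worse (loss $51.4M).
$506.7M: inside the interval → strictly worse (loss $259.3M).
$529.6M: inside the interval → strictly worse (loss $282.2M).
Count: 5.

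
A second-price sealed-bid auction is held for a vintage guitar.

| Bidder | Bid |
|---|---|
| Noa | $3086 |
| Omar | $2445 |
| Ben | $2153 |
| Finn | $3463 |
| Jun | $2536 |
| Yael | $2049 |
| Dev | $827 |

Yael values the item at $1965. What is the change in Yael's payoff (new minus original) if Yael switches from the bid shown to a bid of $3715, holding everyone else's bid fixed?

−$1498

The highest bid among the other bidders is $3463; Yael's bid doesn't change that.
Original bid $2049: Yael is not highest (top rival bid is $3463); payoff $0.
Alternative bid $3715: Yael is highest, pays the top rival bid $3463; payoff $1965 − $3463 = −$1498.
Change in payoff = −$1498 − ($0) = −$1498.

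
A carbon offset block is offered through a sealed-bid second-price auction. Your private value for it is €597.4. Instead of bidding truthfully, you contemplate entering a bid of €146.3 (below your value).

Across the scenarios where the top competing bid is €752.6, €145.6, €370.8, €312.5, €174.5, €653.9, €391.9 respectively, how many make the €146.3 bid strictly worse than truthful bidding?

4

The deviation hurts exactly when the highest competing bid lies strictly between €146.3 and €597.4 — underbidding then forfeits a profitable win.
€752.6: above both → same outcome either way.
€145.6: below both → same outcome either way.
€370.8: inside the interval → strictly worse (loss €226.6).
€312.5: inside the interval → strictly worse (loss €284.9).
€174.5: inside the interval → strictly worse (loss €422.9).
€653.9: above both → same outcome either way.
€391.9: inside the interval → strictly worse (loss €205.5).
Count: 4.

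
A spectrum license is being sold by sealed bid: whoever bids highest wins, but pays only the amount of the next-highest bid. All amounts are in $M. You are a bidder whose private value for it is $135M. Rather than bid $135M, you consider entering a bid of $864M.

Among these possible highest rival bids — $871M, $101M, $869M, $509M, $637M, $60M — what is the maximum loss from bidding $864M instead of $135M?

$871M: same outcome either way → loss $0M.
$101M: same outcome either way → loss $0M.
$869M: same outcome either way → loss $0M.
$509M: truthful gives $0M, deviation gives −$374M → loss $374M.
$637M: truthful gives $0M, deviation gives −$502M → loss $502M.
$60M: same outcome either way → loss $0M.
Maximum loss: $502M.

$502M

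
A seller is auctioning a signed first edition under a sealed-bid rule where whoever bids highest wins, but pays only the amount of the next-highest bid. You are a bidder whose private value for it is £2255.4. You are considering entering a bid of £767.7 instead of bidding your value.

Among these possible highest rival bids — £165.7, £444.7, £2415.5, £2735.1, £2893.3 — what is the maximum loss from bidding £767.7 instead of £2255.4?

£0

£165.7: same outcome either way → loss £0.
£444.7: same outcome either way → loss £0.
£2415.5: same outcome either way → loss £0.
£2735.1: same outcome either way → loss £0.
£2893.3: same outcome either way → loss £0.
Maximum loss: £0.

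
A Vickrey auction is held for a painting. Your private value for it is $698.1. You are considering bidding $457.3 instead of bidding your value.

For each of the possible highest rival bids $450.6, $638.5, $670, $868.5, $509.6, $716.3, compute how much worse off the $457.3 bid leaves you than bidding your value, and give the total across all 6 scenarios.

$276.2

The deviation costs you only when the competing bid falls strictly between $457.3 and $698.1; elsewhere both bids give the same outcome.
$450.6: outcomes coincide → loss $0.
$638.5: truthful payoff $59.6, deviation payoff $0 → loss $59.6.
$670: truthful payoff $28.1, deviation payoff $0 → loss $28.1.
$868.5: outcomes coincide → loss $0.
$509.6: truthful payoff $188.5, deviation payoff $0 → loss $188.5.
$716.3: outcomes coincide → loss $0.
Total loss = $59.6 + $28.1 + $188.5 = $276.2.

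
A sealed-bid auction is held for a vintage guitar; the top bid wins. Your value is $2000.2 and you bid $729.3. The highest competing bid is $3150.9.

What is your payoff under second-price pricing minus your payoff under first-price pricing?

$0

Your bid $729.3 is below $3150.9, so you lose under either rule.
Payoff is $0 in both cases; difference = $0.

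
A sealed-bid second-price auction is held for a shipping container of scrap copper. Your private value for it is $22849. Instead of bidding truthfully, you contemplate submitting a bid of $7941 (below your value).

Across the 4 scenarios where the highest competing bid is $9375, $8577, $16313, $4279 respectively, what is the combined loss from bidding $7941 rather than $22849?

$34282

The deviation costs you only when the competing bid falls strictly between $7941 and $22849; elsewhere both bids give the same outcome.
$9375: truthful payoff $13474, deviation payoff $0 → loss $13474.
$8577: truthful payoff $14272, deviation payoff $0 → loss $14272.
$16313: truthful payoff $6536, deviation payoff $0 → loss $6536.
$4279: outcomes coincide → loss $0.
Total loss = $13474 + $14272 + $6536 = $34282.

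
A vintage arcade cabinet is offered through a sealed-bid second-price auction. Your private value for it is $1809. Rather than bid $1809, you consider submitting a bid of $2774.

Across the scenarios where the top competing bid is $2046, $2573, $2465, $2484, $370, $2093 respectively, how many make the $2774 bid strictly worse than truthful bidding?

The deviation hurts exactly when the highest competing bid lies strictly between $1809 and $2774 — overbidding then wins at a price above your value.
$2046: inside the interval → strictly worse (loss $237).
$2573: inside the interval → strictly worse (loss $764).
$2465: inside the interval → strictly worse (loss $656).
$2484: inside the interval → strictly worse (loss $675).
$370: below both → same outcome either way.
$2093: inside the interval → strictly worse (loss $284).
Count: 5.

5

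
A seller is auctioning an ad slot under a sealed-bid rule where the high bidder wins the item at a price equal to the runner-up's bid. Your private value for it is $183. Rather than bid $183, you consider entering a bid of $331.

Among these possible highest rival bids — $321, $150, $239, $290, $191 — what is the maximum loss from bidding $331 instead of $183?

$138

$321: truthful gives $0, deviation gives −$138 → loss $138.
$150: same outcome either way → loss $0.
$239: truthful gives $0, deviation gives −$56 → loss $56.
$290: truthful gives $0, deviation gives −$107 → loss $107.
$191: truthful gives $0, deviation gives −$8 → loss $8.
Maximum loss: $138.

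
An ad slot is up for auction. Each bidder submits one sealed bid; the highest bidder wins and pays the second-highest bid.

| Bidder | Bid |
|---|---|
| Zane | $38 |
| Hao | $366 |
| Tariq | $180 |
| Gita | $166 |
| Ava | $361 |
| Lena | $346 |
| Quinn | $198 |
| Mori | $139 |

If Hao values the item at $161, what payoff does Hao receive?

−$200

Highest bid: Hao at $366, so Hao wins.
Second-highest bid: Ava at $361 — that is the price the winner pays.
Hao's payoff = value − price = $161 − $361 = −$200.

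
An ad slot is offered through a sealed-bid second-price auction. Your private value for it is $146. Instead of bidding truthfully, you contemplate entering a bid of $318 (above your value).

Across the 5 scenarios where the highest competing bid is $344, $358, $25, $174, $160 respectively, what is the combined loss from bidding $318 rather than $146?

$42

The deviation costs you only when the competing bid falls strictly between $146 and $318; elsewhere both bids give the same outcome.
$344: outcomes coincide → loss $0.
$358: outcomes coincide → loss $0.
$25: outcomes coincide → loss $0.
$174: truthful payoff $0, deviation payoff −$28 → loss $28.
$160: truthful payoff $0, deviation payoff −$14 → loss $14.
Total loss = $28 + $14 = $42.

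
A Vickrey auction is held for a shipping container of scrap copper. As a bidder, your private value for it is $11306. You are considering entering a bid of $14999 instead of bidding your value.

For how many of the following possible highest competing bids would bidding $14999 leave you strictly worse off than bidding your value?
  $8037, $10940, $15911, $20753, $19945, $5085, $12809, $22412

1

The deviation hurts exactly when the highest competing bid lies strictly between $11306 and $14999 — overbidding then wins at a price above your value.
$8037: below both → same outcome either way.
$10940: below both → same outcome either way.
$15911: above both → same outcome either way.
$20753: above both → same outcome either way.
$19945: above both → same outcome either way.
$5085: below both → same outcome either way.
$12809: inside the interval → strictly worse (loss $1503).
$22412: above both → same outcome either way.
Count: 1.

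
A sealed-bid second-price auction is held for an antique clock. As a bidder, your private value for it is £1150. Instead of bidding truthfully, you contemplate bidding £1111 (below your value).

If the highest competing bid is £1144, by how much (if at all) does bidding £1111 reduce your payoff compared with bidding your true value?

Bidding your value £1150: you win (since £1150 > £1144) and pay £1144. Payoff £6.
Bidding £1111: you lose. Payoff £0.
The competing bid £1144 lies between your shaded bid and your value, so underbidding forfeits an item you could have won at a profitable price.
Loss from deviating = £6 − (£0) = £6.

£6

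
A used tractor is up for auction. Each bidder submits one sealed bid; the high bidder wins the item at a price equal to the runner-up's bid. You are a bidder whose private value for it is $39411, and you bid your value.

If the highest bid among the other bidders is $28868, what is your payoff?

$10543

Your bid $39411 exceeds the highest competing bid $28868, so you win.
In a second-price auction the winner pays the second-highest bid, $28868.
Payoff = value − price = $39411 − $28868 = $10543.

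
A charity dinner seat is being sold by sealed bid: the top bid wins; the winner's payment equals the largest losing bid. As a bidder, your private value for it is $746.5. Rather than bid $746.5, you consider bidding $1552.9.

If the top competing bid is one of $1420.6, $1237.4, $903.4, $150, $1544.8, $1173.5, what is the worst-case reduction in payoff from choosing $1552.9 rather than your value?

$798.3

$1420.6: truthful gives $0, deviation gives −$674.1 → loss $674.1.
$1237.4: truthful gives $0, deviation gives −$490.9 → loss $490.9.
$903.4: truthful gives $0, deviation gives −$156.9 → loss $156.9.
$150: same outcome either way → loss $0.
$1544.8: truthful gives $0, deviation gives −$798.3 → loss $798.3.
$1173.5: truthful gives $0, deviation gives −$427 → loss $427.
Maximum loss: $798.3.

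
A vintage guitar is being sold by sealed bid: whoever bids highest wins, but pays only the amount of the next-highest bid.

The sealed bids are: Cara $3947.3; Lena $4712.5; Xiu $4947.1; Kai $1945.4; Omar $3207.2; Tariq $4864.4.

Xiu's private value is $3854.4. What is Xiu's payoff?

Highest bid: Xiu at $4947.1, so Xiu wins.
Second-highest bid: Tariq at $4864.4 — that is the price the winner pays.
Xiu's payoff = value − price = $3854.4 − $4864.4 = −$1010.

−$1010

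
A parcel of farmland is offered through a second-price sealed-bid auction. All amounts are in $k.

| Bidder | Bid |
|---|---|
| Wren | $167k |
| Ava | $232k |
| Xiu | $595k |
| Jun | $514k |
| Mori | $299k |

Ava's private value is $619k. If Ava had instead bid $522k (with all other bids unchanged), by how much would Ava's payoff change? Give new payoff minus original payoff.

$0k

The highest bid among the other bidders is $595k; Ava's bid doesn't change that.
Original bid $232k: Ava is not highest (top rival bid is $595k); payoff $0k.
Alternative bid $522k: Ava is not highest (top rival bid is $595k); payoff $0k.
Change in payoff = $0k − ($0k) = $0k.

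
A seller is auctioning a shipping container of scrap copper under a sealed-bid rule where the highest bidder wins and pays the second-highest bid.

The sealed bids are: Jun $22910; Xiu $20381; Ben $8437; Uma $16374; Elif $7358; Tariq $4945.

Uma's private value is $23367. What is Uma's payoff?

$0

Highest bid: Jun at $22910, so Jun wins.
Second-highest bid: Xiu at $20381 — that is the price the winner pays.
Uma did not win, so Uma pays nothing and receives nothing: payoff $0.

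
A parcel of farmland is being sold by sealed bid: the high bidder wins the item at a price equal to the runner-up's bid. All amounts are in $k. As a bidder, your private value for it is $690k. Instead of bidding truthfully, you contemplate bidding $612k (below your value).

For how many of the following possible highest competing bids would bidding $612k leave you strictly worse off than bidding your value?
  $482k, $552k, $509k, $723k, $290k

0

The deviation hurts exactly when the highest competing bid lies strictly between $612k and $690k — underbidding then forfeits a profitable win.
$482k: below both → same outcome either way.
$552k: below both → same outcome either way.
$509k: below both → same outcome either way.
$723k: above both → same outcome either way.
$290k: below both → same outcome either way.
Count: 0.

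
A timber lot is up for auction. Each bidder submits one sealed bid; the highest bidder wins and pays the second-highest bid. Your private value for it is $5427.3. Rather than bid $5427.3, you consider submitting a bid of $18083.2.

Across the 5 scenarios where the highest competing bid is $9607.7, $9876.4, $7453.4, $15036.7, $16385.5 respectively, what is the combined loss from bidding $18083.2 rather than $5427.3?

$31223.2

The deviation costs you only when the competing bid falls strictly between $5427.3 and $18083.2; elsewhere both bids give the same outcome.
$9607.7: truthful payoff $0, deviation payoff −$4180.4 → loss $4180.4.
$9876.4: truthful payoff $0, deviation payoff −$4449.1 → loss $4449.1.
$7453.4: truthful payoff $0, deviation payoff −$2026.1 → loss $2026.1.
$15036.7: truthful payoff $0, deviation payoff −$9609.4 → loss $9609.4.
$16385.5: truthful payoff $0, deviation payoff −$10958.2 → loss $10958.2.
Total loss = $4180.4 + $4449.1 + $2026.1 + $9609.4 + $10958.2 = $31223.2.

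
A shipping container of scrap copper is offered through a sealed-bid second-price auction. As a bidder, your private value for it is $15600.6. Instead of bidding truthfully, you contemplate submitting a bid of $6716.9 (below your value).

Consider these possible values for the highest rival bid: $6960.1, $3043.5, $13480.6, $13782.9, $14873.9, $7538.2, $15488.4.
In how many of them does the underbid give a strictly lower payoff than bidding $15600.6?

The deviation hurts exactly when the highest competing bid lies strictly between $6716.9 and $15600.6 — underbidding then forfeits a profitable win.
$6960.1: inside the interval → strictly worse (loss $8640.5).
$3043.5: below both → same outcome either way.
$13480.6: inside the interval → strictly worse (loss $2120).
$13782.9: inside the interval → strictly worse (loss $1817.7).
$14873.9: inside the interval → strictly worse (loss $726.7).
$7538.2: inside the interval → strictly worse (loss $8062.4).
$15488.4: inside the interval → strictly worse (loss $112.2).
Count: 6.

6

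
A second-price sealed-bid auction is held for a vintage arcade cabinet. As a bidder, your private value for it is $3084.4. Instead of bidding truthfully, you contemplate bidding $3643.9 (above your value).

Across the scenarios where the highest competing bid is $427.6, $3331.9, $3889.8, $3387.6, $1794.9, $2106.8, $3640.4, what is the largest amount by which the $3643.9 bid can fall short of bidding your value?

$556

$427.6: same outcome either way → loss $0.
$3331.9: truthful gives $0, deviation gives −$247.5 → loss $247.5.
$3889.8: same outcome either way → loss $0.
$3387.6: truthful gives $0, deviation gives −$303.2 → loss $303.2.
$1794.9: same outcome either way → loss $0.
$2106.8: same outcome either way → loss $0.
$3640.4: truthful gives $0, deviation gives −$556 → loss $556.
Maximum loss: $556.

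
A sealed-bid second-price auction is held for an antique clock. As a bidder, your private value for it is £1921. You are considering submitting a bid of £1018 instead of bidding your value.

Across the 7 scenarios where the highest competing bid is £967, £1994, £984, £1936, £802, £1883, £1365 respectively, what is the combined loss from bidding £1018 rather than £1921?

£594

The deviation costs you only when the competing bid falls strictly between £1018 and £1921; elsewhere both bids give the same outcome.
£967: outcomes coincide → loss £0.
£1994: outcomes coincide → loss £0.
£984: outcomes coincide → loss £0.
£1936: outcomes coincide → loss £0.
£802: outcomes coincide → loss £0.
£1883: truthful payoff £38, deviation payoff £0 → loss £38.
£1365: truthful payoff £556, deviation payoff £0 → loss £556.
Total loss = £38 + £556 = £594.
Truthful bidding weakly dominates here: raising your bid can only win items priced above your value, and lowering it can only forfeit items priced below.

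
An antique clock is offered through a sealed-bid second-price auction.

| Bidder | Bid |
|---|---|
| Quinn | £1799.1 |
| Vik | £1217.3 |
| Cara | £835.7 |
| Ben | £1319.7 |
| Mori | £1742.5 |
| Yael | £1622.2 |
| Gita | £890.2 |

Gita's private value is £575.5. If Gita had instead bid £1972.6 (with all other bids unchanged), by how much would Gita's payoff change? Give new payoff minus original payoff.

−£1223.6

The highest bid among the other bidders is £1799.1; Gita's bid doesn't change that.
Original bid £890.2: Gita is not highest (top rival bid is £1799.1); payoff £0.
Alternative bid £1972.6: Gita is highest, pays the top rival bid £1799.1; payoff £575.5 − £1799.1 = −£1223.6.
Change in payoff = −£1223.6 − (£0) = −£1223.6.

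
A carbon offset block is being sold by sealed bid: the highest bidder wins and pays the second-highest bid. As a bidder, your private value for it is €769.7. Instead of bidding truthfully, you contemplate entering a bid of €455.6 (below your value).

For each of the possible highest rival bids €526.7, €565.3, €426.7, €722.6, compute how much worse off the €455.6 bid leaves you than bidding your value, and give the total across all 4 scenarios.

The deviation costs you only when the competing bid falls strictly between €455.6 and €769.7; elsewhere both bids give the same outcome.
€526.7: truthful payoff €243, deviation payoff €0 → loss €243.
€565.3: truthful payoff €204.4, deviation payoff €0 → loss €204.4.
€426.7: outcomes coincide → loss €0.
€722.6: truthful payoff €47.1, deviation payoff €0 → loss €47.1.
Total loss = €243 + €204.4 + €47.1 = €494.5.
Because the price is fixed by the runner-up's bid, deviating from your value can only change a good outcome into a bad one — never the reverse.

€494.5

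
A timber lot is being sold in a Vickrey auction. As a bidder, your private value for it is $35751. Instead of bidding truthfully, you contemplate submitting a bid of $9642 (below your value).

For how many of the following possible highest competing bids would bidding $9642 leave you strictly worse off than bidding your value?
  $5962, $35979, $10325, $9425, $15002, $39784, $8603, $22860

3

The deviation hurts exactly when the highest competing bid lies strictly between $9642 and $35751 — underbidding then forfeits a profitable win.
$5962: below both → same outcome either way.
$35979: above both → same outcome either way.
$10325: inside the interval → strictly worse (loss $25426).
$9425: below both → same outcome either way.
$15002: inside the interval → strictly worse (loss $20749).
$39784: above both → same outcome either way.
$8603: below both → same outcome either way.
$22860: inside the interval → strictly worse (loss $12891).
Count: 3.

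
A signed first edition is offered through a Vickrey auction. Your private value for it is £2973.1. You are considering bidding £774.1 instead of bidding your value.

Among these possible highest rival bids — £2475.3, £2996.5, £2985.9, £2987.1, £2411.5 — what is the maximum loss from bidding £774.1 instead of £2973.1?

£2475.3: truthful gives £497.8, deviation gives £0 → loss £497.8.
£2996.5: same outcome either way → loss £0.
£2985.9: same outcome either way → loss £0.
£2987.1: same outcome either way → loss £0.
£2411.5: truthful gives £561.6, deviation gives £0 → loss £561.6.
Maximum loss: £561.6.

£561.6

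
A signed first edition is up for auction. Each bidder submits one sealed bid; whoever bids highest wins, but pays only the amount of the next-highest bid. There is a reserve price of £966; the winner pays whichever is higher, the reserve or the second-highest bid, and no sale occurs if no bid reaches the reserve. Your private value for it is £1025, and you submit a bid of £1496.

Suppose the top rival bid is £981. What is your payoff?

Your bid £1496 is the highest and exceeds the reserve.
Price = max(second-highest bid, reserve) = max(£981, £966) = £981.
Payoff = £1025 − £981 = £44.

£44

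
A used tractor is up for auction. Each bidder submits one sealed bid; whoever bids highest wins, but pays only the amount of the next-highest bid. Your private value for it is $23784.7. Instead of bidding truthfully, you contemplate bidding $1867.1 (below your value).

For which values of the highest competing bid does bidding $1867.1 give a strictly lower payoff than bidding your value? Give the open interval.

If the competing bid is below $1867.1, both bids win at the same price — no difference.
If it is above $23784.7, both bids lose — no difference.
If it lies strictly between $1867.1 and $23784.7, bidding your value wins at a price below your value (positive payoff) while bidding $1867.1 loses (payoff 0).
So the deviation strictly hurts on the open interval ($1867.1, $23784.7).

($1867.1, $23784.7)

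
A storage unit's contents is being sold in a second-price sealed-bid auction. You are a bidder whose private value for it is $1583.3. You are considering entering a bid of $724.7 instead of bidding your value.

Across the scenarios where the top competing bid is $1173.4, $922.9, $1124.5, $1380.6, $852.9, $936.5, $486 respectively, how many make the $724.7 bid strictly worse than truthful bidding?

6

The deviation hurts exactly when the highest competing bid lies strictly between $724.7 and $1583.3 — underbidding then forfeits a profitable win.
$1173.4: inside the interval → strictly worse (loss $409.9).
$922.9: inside the interval → strictly worse (loss $660.4).
$1124.5: inside the interval → strictly worse (loss $458.8).
$1380.6: inside the interval → strictly worse (loss $202.7).
$852.9: inside the interval → strictly worse (loss $730.4).
$936.5: inside the interval → strictly worse (loss $646.8).
$486: below both → same outcome either way.
Count: 6.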